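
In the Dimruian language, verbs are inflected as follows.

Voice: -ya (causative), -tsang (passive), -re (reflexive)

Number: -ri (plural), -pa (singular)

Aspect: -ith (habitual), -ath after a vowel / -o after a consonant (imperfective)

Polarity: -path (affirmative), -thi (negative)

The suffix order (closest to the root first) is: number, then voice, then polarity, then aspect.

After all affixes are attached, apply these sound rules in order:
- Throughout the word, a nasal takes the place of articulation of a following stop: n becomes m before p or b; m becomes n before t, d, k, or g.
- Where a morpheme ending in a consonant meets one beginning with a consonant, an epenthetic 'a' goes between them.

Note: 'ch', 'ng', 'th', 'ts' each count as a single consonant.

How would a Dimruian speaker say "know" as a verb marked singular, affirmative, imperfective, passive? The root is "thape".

thapepatsangapatho

Attach number singular -pa → thapepa.
Attach voice passive -tsang → thapepatsang.
Attach polarity affirmative -path → thapepatsangpath.
Attach aspect imperfective -o (after consonant 'th') → thapepatsangpatho.
Nasal assimilation: no change.
Apply epenthesis: thapepatsangpatho → thapepatsangapatho.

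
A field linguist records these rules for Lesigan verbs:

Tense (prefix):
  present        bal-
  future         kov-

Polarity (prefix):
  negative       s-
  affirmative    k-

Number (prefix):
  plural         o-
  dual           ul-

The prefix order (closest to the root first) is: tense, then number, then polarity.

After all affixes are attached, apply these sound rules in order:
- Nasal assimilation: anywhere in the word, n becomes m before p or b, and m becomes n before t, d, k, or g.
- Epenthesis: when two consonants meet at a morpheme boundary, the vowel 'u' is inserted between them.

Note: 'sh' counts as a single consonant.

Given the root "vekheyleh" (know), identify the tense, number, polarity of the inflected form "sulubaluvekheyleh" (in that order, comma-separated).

present, dual, negative

Segment: s-ul-bal-vekheyleh.
tense: bal- → present.
number: ul- → dual.
polarity: s- → negative.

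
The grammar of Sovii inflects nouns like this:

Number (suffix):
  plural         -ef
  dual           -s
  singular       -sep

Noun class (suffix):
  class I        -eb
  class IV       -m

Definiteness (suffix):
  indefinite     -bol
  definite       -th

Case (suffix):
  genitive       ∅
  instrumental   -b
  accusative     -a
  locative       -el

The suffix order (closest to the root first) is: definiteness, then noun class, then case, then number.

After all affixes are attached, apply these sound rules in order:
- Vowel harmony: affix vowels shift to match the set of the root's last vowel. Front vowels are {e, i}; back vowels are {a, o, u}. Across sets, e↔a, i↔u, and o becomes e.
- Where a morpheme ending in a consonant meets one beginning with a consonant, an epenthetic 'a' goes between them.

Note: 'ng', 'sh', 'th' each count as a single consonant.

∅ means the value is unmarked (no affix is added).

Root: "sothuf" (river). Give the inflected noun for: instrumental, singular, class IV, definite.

sothufathamabasap

Attach definiteness definite -th → sothufth.
Attach noun class class IV -m → sothufthm.
Attach case instrumental -b → sothufthmb.
Attach number singular -sep → sothufthmbsep.
Apply vowel harmony: sothufthmbsep → sothufthmbsap.
Apply epenthesis: sothufthmbsap → sothufathamabasap.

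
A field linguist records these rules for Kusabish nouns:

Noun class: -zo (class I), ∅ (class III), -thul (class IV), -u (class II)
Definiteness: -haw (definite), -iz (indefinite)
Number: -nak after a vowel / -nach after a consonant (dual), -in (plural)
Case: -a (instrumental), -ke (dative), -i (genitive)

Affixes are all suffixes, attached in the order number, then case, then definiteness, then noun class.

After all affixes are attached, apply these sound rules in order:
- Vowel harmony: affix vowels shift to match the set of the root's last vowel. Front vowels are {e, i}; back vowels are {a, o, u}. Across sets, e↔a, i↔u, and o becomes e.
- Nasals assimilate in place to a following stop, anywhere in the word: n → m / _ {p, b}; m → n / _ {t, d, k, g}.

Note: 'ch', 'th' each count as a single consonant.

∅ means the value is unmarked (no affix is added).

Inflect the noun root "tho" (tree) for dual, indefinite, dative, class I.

Attach number dual -nak (after vowel 'o') → thonak.
Attach case dative -ke → thonakke.
Attach definiteness indefinite -iz → thonakkeiz.
Attach noun class class I -zo → thonakkeizzo.
Apply vowel harmony: thonakkeizzo → thonakkauzzo.
Nasal assimilation: no change.

thonakkauzzo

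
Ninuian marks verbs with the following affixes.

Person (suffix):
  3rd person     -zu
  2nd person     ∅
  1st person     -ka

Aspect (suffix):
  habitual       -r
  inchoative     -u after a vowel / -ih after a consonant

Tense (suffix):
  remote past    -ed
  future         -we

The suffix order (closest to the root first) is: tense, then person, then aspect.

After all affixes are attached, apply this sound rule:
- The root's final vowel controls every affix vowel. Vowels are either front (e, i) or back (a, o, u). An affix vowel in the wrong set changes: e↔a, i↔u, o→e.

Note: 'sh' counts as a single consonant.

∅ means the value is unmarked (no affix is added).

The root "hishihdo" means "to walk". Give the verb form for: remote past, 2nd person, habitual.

Attach tense remote past -ed → hishihdoed.
person = 2nd person: zero marking, form stays hishihdoed.
Attach aspect habitual -r → hishihdoedr.
Apply vowel harmony: hishihdoedr → hishihdoadr.

hishihdoadr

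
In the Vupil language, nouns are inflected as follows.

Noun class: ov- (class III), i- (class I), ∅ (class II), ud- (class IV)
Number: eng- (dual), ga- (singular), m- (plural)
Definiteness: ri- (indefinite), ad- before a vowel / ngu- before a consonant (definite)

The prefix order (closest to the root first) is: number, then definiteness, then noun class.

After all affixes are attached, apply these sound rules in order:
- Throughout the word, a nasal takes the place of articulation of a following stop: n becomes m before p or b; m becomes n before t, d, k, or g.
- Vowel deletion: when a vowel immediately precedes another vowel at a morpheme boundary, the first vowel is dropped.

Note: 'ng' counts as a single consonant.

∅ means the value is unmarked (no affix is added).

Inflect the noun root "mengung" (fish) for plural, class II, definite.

ngummengung

Attach number plural m- → mmengung.
Attach definiteness definite ngu- (before consonant 'm') → ngummengung.
noun class = class II: zero marking, form stays ngummengung.
Nasal assimilation: no change.
Vowel deletion: no change.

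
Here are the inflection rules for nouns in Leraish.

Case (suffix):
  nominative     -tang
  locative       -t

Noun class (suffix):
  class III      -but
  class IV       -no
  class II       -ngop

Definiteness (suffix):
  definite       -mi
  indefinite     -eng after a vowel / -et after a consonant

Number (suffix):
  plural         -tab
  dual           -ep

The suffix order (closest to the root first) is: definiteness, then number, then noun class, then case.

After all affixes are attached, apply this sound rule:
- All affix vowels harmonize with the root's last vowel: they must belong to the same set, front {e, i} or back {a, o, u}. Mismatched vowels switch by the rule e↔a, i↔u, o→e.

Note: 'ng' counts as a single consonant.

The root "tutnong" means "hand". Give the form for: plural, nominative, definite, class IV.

tutnongmutabnotang

Attach definiteness definite -mi → tutnongmi.
Attach number plural -tab → tutnongmitab.
Attach noun class class IV -no → tutnongmitabno.
Attach case nominative -tang → tutnongmitabnotang.
Apply vowel harmony: tutnongmitabnotang → tutnongmutabnotang.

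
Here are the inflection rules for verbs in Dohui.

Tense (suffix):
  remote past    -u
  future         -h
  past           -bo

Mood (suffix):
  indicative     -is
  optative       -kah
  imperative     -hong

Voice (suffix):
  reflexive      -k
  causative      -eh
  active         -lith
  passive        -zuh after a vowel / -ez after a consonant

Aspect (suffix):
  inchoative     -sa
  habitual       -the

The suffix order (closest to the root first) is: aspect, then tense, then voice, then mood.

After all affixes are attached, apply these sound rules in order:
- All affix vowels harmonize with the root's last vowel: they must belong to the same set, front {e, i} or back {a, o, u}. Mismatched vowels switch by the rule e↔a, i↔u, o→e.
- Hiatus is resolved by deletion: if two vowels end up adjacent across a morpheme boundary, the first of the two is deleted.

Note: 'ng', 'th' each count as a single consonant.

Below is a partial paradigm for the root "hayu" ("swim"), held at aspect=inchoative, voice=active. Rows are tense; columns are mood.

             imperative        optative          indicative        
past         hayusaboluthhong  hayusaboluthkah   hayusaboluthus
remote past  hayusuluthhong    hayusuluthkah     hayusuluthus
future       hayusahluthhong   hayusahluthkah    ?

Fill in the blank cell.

Attach aspect inchoative -sa → hayusa.
Attach tense future -h → hayusah.
Attach voice active -lith → hayusahlith.
Attach mood indicative -is → hayusahlithis.
Apply vowel harmony: hayusahlithis → hayusahluthus.
Vowel deletion: no change.

hayusahluthus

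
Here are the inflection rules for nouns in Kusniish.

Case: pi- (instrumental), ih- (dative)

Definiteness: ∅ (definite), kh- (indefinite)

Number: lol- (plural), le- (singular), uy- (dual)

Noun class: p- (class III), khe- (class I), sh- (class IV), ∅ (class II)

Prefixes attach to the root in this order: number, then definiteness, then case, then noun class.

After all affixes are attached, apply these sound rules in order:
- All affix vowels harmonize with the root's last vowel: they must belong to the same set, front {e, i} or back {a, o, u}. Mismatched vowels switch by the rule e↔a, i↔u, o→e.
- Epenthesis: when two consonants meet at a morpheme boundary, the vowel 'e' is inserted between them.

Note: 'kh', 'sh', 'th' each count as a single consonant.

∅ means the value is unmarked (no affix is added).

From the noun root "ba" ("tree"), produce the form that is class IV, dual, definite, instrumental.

shepuuyeba

Attach number dual uy- → uyba.
definiteness = definite: zero marking, form stays uyba.
Attach case instrumental pi- → piuyba.
Attach noun class class IV sh- → shpiuyba.
Apply vowel harmony: shpiuyba → shpuuyba.
Apply epenthesis: shpuuyba → shepuuyeba.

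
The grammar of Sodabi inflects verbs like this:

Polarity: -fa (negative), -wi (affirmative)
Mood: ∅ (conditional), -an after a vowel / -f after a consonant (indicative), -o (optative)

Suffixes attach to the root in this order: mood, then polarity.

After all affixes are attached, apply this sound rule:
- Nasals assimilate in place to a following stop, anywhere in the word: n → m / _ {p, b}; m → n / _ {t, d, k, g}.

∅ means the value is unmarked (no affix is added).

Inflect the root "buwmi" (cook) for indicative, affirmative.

Attach mood indicative -an (after vowel 'i') → buwmian.
Attach polarity affirmative -wi → buwmianwi.
Nasal assimilation: no change.

buwmianwi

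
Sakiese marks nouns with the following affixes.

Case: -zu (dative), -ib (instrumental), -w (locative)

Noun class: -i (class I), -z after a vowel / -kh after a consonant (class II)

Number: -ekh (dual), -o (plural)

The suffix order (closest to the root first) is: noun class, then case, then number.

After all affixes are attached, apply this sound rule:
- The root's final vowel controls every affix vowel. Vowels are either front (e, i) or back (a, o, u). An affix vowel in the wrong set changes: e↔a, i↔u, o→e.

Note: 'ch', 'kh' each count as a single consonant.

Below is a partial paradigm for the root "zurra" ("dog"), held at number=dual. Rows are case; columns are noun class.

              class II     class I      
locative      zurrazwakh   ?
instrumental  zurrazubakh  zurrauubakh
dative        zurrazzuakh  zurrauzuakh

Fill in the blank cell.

Attach noun class class I -i → zurrai.
Attach case locative -w → zurraiw.
Attach number dual -ekh → zurraiwekh.
Apply vowel harmony: zurraiwekh → zurrauwakh.

zurrauwakh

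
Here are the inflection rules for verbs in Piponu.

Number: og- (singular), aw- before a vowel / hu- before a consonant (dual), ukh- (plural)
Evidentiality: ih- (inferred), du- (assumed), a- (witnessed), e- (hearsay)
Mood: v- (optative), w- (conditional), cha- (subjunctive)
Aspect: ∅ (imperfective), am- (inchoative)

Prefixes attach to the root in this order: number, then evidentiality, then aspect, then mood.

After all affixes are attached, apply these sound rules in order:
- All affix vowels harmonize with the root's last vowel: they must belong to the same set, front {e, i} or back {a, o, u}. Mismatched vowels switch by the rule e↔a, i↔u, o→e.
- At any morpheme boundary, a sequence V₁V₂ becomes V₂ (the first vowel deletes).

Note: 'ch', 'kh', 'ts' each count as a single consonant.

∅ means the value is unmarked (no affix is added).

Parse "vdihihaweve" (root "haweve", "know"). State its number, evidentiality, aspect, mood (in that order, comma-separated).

dual, assumed, imperfective, optative

Segment: v-du-hu-haweve.
number: aw/hu- → dual.
evidentiality: du- → assumed.
aspect: ∅ → imperfective.
mood: v- → optative.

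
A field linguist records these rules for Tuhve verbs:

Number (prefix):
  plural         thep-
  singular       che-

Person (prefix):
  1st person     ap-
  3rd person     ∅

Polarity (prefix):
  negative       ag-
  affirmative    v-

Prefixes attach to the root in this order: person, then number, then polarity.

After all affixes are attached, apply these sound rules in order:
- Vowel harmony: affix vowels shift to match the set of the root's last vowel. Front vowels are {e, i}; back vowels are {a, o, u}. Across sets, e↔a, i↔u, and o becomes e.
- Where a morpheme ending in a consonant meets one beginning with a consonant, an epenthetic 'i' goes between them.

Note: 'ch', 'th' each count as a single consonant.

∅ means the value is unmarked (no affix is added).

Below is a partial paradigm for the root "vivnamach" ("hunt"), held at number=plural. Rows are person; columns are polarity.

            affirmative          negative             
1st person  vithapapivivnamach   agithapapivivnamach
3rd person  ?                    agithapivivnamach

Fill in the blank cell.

person = 3rd person: zero marking, form stays vivnamach.
Attach number plural thep- → thepvivnamach.
Attach polarity affirmative v- → vthepvivnamach.
Apply vowel harmony: vthepvivnamach → vthapvivnamach.
Apply epenthesis: vthapvivnamach → vithapivivnamach.

vithapivivnamach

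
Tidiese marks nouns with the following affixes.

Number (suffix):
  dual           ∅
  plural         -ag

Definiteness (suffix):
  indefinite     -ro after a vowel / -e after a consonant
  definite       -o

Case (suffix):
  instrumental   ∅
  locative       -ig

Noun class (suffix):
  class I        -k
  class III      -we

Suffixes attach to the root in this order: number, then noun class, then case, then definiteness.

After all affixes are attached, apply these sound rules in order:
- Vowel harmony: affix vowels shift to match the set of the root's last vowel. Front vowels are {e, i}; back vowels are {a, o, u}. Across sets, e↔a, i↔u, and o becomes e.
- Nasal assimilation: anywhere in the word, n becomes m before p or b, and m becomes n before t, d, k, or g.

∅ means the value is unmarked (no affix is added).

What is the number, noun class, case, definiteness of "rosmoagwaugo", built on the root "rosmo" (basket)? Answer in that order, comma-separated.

Segment: rosmo-ag-we-ig-o.
number: -ag → plural.
noun class: -we → class III.
case: -ig → locative.
definiteness: -o → definite.

plural, class III, locative, definite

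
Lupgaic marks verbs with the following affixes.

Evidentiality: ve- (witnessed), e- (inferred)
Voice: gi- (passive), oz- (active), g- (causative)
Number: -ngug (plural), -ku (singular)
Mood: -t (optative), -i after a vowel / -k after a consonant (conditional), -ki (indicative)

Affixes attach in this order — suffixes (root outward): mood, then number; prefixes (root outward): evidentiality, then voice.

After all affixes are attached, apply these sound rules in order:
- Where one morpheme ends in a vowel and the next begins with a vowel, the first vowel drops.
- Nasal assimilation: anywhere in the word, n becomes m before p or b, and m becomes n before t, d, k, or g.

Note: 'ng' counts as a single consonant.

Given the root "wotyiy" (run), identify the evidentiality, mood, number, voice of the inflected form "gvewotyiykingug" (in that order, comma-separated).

Segment: g-ve-wotyiy-ki-ngug.
evidentiality: ve- → witnessed.
mood: -ki → indicative.
number: -ngug → plural.
voice: g- → causative.

witnessed, indicative, plural, causative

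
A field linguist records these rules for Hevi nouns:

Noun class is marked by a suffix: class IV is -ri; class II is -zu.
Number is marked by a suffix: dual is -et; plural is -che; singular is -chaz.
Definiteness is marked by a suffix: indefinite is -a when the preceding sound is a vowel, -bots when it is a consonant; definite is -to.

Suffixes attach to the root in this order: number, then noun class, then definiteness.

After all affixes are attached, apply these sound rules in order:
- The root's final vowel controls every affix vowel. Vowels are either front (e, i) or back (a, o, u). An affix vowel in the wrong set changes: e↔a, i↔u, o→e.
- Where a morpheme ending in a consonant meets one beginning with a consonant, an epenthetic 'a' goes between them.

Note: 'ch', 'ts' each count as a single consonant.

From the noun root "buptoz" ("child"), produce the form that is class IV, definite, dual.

Attach number dual -et → buptozet.
Attach noun class class IV -ri → buptozetri.
Attach definiteness definite -to → buptozetrito.
Apply vowel harmony: buptozetrito → buptozatruto.
Apply epenthesis: buptozatruto → buptozataruto.

buptozataruto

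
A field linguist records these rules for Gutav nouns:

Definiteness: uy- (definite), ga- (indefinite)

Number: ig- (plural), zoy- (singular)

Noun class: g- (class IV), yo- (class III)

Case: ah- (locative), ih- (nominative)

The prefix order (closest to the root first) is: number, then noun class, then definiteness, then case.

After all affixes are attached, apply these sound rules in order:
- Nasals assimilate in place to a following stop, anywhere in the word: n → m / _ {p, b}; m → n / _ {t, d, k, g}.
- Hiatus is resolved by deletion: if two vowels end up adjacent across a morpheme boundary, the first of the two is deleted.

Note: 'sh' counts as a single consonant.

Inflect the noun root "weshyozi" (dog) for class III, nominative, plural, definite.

ihuyyigweshyozi

Attach number plural ig- → igweshyozi.
Attach noun class class III yo- → yoigweshyozi.
Attach definiteness definite uy- → uyyoigweshyozi.
Attach case nominative ih- → ihuyyoigweshyozi.
Nasal assimilation: no change.
Apply vowel deletion: ihuyyoigweshyozi → ihuyyigweshyozi.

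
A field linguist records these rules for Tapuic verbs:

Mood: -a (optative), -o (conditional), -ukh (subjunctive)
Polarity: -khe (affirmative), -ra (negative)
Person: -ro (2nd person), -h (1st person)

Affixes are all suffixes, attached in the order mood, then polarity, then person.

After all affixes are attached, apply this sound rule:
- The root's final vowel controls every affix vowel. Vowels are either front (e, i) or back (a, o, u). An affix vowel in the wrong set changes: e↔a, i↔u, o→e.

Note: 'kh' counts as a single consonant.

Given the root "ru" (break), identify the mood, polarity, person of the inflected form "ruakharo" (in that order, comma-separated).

optative, affirmative, 2nd person

Segment: ru-a-khe-ro.
mood: -a → optative.
polarity: -khe → affirmative.
person: -ro → 2nd person.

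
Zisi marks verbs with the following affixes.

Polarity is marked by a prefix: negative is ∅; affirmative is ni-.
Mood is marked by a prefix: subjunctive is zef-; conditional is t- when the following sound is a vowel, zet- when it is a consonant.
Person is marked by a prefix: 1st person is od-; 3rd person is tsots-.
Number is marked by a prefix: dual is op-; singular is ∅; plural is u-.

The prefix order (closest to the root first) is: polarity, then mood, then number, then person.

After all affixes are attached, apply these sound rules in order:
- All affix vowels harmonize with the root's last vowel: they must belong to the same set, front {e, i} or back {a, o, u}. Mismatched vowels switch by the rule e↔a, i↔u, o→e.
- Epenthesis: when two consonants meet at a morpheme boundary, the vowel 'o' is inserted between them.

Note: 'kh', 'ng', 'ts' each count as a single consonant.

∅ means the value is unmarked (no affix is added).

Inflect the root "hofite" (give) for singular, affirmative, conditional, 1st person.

Attach polarity affirmative ni- → nihofite.
Attach mood conditional zet- (before consonant 'n') → zetnihofite.
number = singular: zero marking, form stays zetnihofite.
Attach person 1st person od- → odzetnihofite.
Apply vowel harmony: odzetnihofite → edzetnihofite.
Apply epenthesis: edzetnihofite → edozetonihofite.

edozetonihofite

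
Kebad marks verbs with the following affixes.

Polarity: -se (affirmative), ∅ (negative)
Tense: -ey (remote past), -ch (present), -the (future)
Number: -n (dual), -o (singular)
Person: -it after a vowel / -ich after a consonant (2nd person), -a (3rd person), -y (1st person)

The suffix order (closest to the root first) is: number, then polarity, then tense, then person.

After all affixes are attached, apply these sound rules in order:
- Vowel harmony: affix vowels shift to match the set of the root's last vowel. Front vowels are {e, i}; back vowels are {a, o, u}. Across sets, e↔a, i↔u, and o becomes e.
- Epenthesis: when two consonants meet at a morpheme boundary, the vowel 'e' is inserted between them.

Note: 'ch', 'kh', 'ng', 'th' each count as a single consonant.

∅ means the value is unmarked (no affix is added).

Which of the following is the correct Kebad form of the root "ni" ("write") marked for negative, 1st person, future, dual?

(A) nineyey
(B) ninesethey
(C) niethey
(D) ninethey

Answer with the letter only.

D

Attach number dual -n → nin.
polarity = negative: zero marking, form stays nin.
Attach tense future -the → ninthe.
Attach person 1st person -y → ninthey.
Vowel harmony: no change.
Apply epenthesis: ninthey → ninethey.
So the correct form is ninethey, option (D).
(C) niethey is wrong: it uses singular instead of dual for number.
(B) ninesethey is wrong: it uses affirmative instead of negative for polarity.
(A) nineyey is wrong: it uses remote past instead of future for tense.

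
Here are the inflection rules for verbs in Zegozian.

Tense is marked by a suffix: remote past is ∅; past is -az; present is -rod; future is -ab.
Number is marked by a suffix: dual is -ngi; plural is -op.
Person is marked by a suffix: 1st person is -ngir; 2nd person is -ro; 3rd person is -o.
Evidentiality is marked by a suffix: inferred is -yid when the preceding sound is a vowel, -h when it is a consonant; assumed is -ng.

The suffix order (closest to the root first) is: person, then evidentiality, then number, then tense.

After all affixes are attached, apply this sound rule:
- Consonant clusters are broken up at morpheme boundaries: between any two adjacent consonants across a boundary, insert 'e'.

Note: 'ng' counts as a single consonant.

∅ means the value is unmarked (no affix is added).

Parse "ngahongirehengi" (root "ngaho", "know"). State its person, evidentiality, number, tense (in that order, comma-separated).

1st person, inferred, dual, remote past

Segment: ngaho-ngir-h-ngi.
person: -ngir → 1st person.
evidentiality: -yid/h → inferred.
number: -ngi → dual.
tense: ∅ → remote past.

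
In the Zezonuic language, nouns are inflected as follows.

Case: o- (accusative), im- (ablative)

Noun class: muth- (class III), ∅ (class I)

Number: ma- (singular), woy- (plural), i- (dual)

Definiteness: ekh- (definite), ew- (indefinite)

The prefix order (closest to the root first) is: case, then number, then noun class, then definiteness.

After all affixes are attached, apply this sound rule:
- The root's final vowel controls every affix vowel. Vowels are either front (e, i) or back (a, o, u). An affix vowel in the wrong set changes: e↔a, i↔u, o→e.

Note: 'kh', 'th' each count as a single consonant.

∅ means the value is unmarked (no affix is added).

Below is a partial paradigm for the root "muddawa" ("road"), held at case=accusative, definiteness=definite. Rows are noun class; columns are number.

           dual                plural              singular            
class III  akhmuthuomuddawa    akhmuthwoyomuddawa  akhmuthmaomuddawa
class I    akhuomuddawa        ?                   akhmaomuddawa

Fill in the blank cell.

Attach case accusative o- → omuddawa.
Attach number plural woy- → woyomuddawa.
noun class = class I: zero marking, form stays woyomuddawa.
Attach definiteness definite ekh- → ekhwoyomuddawa.
Apply vowel harmony: ekhwoyomuddawa → akhwoyomuddawa.

akhwoyomuddawa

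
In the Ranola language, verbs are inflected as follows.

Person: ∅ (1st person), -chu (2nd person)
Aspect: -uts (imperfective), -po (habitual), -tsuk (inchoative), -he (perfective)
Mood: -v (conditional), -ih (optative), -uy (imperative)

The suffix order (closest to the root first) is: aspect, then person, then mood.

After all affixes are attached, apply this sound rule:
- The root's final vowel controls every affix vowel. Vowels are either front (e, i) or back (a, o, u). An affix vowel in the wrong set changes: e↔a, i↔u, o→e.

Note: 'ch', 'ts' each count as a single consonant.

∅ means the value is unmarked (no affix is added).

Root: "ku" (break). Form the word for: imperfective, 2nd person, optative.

Attach aspect imperfective -uts → kuuts.
Attach person 2nd person -chu → kuutschu.
Attach mood optative -ih → kuutschuih.
Apply vowel harmony: kuutschuih → kuutschuuh.

kuutschuuh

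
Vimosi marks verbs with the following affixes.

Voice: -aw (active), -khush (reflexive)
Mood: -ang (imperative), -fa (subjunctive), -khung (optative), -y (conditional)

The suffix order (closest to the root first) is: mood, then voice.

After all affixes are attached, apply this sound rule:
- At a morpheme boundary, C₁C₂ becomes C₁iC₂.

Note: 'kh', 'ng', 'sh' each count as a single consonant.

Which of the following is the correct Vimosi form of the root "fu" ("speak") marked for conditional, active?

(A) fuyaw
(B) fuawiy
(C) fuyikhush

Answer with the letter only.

Attach mood conditional -y → fuy.
Attach voice active -aw → fuyaw.
Epenthesis: no change.
So the correct form is fuyaw, option (A).
(B) fuawiy is wrong: it has the affixes in the wrong order.
(C) fuyikhush is wrong: it uses reflexive instead of active for voice.

A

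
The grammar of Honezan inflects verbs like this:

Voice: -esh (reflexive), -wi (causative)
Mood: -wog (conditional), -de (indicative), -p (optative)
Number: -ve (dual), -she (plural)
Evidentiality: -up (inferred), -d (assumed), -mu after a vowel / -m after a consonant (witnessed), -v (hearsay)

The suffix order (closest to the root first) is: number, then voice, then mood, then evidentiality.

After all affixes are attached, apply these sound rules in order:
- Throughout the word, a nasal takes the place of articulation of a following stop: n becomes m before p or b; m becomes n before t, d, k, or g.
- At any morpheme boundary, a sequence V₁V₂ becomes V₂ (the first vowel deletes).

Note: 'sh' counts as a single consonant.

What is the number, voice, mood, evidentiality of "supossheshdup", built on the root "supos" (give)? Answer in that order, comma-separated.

Segment: supos-she-esh-de-up.
number: -she → plural.
voice: -esh → reflexive.
mood: -de → indicative.
evidentiality: -up → inferred.

plural, reflexive, indicative, inferred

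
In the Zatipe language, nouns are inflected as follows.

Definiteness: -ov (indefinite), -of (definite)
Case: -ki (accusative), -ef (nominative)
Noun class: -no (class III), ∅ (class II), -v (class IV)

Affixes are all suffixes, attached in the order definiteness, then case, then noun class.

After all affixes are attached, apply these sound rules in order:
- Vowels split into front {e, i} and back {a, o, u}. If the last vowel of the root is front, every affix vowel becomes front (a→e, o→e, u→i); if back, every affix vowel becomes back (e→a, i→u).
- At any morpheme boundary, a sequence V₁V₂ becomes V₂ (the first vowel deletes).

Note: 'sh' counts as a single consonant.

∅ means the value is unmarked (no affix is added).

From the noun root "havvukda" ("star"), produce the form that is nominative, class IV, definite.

Attach definiteness definite -of → havvukdaof.
Attach case nominative -ef → havvukdaofef.
Attach noun class class IV -v → havvukdaofefv.
Apply vowel harmony: havvukdaofefv → havvukdaofafv.
Apply vowel deletion: havvukdaofafv → havvukdofafv.

havvukdofafv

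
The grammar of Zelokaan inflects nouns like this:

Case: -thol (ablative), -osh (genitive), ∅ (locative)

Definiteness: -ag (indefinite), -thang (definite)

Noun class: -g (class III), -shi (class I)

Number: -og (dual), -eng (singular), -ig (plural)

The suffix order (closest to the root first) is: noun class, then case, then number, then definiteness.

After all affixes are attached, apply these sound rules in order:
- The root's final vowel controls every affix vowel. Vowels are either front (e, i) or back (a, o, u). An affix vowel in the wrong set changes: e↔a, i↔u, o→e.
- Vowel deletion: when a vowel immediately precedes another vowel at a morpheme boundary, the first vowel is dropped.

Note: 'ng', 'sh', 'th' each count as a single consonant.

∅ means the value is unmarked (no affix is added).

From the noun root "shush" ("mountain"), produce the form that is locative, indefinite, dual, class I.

shushshogag

Attach noun class class I -shi → shushshi.
case = locative: zero marking, form stays shushshi.
Attach number dual -og → shushshiog.
Attach definiteness indefinite -ag → shushshiogag.
Apply vowel harmony: shushshiogag → shushshuogag.
Apply vowel deletion: shushshuogag → shushshogag.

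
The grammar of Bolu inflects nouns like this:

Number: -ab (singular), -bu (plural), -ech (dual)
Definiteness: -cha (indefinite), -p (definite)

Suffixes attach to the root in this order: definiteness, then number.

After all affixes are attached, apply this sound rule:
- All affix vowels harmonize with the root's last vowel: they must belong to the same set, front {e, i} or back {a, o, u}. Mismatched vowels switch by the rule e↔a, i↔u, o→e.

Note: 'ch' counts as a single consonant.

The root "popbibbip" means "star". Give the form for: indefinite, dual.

Attach definiteness indefinite -cha → popbibbipcha.
Attach number dual -ech → popbibbipchaech.
Apply vowel harmony: popbibbipchaech → popbibbipcheech.

popbibbipcheech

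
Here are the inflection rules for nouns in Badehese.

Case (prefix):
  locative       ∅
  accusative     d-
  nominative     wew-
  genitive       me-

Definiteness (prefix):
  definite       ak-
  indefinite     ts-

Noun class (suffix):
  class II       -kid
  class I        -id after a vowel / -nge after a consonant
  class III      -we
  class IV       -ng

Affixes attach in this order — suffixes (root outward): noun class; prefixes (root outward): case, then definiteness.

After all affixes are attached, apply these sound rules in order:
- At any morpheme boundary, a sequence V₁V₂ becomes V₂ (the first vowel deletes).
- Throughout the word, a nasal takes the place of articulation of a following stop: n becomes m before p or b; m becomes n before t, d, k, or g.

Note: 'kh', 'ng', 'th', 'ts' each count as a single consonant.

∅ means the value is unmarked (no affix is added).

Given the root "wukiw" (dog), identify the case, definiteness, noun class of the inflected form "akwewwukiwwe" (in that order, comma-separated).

Segment: ak-wew-wukiw-we.
case: wew- → nominative.
definiteness: ak- → definite.
noun class: -we → class III.

nominative, definite, class III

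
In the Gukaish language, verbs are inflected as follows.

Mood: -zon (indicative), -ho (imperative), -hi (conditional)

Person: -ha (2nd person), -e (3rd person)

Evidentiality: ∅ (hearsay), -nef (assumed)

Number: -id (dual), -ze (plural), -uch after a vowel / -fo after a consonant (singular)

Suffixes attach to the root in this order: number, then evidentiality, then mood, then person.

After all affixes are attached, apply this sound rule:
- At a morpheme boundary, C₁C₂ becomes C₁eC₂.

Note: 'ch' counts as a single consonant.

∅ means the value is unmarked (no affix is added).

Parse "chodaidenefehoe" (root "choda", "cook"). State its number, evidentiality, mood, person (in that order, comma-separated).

dual, assumed, imperative, 3rd person

Segment: choda-id-nef-ho-e.
number: -id → dual.
evidentiality: -nef → assumed.
mood: -ho → imperative.
person: -e → 3rd person.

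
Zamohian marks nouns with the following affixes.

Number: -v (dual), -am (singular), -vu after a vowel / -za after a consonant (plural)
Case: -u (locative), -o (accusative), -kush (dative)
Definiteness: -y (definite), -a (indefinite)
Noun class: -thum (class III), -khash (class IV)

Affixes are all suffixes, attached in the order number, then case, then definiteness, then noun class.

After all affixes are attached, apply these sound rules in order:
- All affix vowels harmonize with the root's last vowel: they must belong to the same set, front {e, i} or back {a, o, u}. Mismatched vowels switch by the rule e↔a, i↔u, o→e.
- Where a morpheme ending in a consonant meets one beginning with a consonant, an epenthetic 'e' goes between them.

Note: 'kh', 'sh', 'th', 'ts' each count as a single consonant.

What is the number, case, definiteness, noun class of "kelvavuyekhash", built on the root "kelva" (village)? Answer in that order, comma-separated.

dual, locative, definite, class IV

Segment: kelva-v-u-y-khash.
number: -v → dual.
case: -u → locative.
definiteness: -y → definite.
noun class: -khash → class IV.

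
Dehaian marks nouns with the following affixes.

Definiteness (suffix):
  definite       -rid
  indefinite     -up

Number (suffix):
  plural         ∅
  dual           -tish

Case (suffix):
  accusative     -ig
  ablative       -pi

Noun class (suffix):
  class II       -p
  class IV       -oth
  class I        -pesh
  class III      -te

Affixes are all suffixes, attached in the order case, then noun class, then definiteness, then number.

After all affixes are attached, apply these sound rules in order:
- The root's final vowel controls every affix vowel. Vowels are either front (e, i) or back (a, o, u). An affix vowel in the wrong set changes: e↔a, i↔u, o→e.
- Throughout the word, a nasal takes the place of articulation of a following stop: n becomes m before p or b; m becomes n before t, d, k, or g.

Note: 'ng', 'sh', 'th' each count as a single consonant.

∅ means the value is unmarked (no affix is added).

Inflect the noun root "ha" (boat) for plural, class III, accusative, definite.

haugtarud

Attach case accusative -ig → haig.
Attach noun class class III -te → haigte.
Attach definiteness definite -rid → haigterid.
number = plural: zero marking, form stays haigterid.
Apply vowel harmony: haigterid → haugtarud.
Nasal assimilation: no change.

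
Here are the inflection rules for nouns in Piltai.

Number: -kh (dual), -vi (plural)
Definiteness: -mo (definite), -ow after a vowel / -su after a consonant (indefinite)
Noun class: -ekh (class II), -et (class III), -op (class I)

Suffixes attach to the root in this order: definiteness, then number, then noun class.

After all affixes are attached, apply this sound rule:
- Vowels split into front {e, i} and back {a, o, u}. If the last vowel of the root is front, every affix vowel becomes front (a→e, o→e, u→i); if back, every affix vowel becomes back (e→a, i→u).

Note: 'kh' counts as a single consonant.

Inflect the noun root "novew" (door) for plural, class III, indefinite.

novewsiviet

Attach definiteness indefinite -su (after consonant 'w') → novewsu.
Attach number plural -vi → novewsuvi.
Attach noun class class III -et → novewsuviet.
Apply vowel harmony: novewsuviet → novewsiviet.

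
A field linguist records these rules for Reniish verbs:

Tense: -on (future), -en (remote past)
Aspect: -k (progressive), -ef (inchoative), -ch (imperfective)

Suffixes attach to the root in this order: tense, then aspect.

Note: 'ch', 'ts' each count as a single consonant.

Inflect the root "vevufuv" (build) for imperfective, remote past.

Attach tense remote past -en → vevufuven.
Attach aspect imperfective -ch → vevufuvench.

vevufuvench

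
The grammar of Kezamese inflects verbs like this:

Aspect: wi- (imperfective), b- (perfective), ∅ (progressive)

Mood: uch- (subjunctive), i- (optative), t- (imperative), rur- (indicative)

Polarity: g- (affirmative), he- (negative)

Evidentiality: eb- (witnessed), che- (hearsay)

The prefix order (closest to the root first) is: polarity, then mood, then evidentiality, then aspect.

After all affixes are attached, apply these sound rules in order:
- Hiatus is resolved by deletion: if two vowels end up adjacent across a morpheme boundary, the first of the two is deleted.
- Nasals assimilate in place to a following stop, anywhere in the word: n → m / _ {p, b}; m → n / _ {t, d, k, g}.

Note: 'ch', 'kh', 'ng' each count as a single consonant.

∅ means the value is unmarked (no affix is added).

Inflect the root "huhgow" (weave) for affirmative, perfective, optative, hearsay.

bchighuhgow

Attach polarity affirmative g- → ghuhgow.
Attach mood optative i- → ighuhgow.
Attach evidentiality hearsay che- → cheighuhgow.
Attach aspect perfective b- → bcheighuhgow.
Apply vowel deletion: bcheighuhgow → bchighuhgow.
Nasal assimilation: no change.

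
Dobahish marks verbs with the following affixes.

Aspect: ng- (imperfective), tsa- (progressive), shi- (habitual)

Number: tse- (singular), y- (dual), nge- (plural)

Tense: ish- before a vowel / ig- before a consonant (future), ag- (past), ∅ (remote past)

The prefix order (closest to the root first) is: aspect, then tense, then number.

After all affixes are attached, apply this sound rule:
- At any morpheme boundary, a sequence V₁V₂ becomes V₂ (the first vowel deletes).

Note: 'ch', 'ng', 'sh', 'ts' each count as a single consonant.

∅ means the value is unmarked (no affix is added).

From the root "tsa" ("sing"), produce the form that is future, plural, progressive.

Attach aspect progressive tsa- → tsatsa.
Attach tense future ig- (before consonant 'ts') → igtsatsa.
Attach number plural nge- → ngeigtsatsa.
Apply vowel deletion: ngeigtsatsa → ngigtsatsa.

ngigtsatsa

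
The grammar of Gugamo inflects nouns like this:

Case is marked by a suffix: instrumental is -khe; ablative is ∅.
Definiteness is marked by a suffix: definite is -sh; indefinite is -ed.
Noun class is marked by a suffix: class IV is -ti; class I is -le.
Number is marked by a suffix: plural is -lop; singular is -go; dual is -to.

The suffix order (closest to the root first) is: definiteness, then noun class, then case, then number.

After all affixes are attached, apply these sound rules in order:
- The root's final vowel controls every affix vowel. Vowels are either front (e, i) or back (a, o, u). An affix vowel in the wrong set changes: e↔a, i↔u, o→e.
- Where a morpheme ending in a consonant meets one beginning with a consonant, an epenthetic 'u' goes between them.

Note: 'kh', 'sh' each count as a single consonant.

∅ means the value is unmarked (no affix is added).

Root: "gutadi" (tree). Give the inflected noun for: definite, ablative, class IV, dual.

Attach definiteness definite -sh → gutadish.
Attach noun class class IV -ti → gutadishti.
case = ablative: zero marking, form stays gutadishti.
Attach number dual -to → gutadishtito.
Apply vowel harmony: gutadishtito → gutadishtite.
Apply epenthesis: gutadishtite → gutadishutite.

gutadishutite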